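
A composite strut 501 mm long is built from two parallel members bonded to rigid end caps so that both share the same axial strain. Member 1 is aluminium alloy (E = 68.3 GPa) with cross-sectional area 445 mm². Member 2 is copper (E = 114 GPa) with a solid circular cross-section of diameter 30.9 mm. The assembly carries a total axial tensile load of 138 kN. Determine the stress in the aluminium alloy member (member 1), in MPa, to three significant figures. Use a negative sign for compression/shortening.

A_2 = 749.9 mm².
Equal strain + equilibrium ⇒ each member carries load in proportion to AE: A₁E₁ = 30390000 N, A₂E₂ = 85490000 N, ΣAE = 115900000 N.
σ₁ = P·E₁/ΣAE = 138000·68300/115900000 = 81.34 MPa.

81.3 MPa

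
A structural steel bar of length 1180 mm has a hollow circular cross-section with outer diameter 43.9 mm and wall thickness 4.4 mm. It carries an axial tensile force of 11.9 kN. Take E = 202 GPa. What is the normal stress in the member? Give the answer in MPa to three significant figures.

21.8 MPa

A = 546 mm².
σ = N/A = 11900/546 = 21.79 MPa.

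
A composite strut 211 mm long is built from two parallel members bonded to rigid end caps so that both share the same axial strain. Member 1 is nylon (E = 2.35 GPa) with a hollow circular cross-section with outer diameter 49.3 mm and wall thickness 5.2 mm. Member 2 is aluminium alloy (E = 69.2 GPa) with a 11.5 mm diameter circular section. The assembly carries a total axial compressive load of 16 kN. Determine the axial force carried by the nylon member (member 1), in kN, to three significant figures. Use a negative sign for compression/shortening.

-3.05 kN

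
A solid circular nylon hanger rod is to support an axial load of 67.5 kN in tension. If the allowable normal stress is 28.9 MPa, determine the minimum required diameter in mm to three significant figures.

54.5 mm

Required area A ≥ P/σ_allow = 67500/28.9 = 2336 mm².
For a solid circular section, d ≥ √(4A/π) = 54.53 mm.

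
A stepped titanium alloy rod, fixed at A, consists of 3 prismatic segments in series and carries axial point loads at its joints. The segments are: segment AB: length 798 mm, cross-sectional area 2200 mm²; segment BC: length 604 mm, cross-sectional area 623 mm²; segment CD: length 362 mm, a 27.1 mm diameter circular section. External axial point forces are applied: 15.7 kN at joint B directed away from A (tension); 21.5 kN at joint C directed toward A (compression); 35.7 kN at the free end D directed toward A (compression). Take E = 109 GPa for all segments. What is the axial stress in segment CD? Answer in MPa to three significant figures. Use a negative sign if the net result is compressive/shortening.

Internal axial forces (sectioning from the free end, tension +): N_CD = -35.7 kN, N_BC = -57.2 kN, N_AB = -41.5 kN.
A_CD = 576.8 mm².
σ_CD = N_CD/A_CD = -35700/576.8 = -61.89 MPa.

-61.9 MPa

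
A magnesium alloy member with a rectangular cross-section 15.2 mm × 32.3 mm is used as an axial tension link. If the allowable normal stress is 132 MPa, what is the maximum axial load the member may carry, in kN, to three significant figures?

A = 491 mm².
P_max = σ_allow · A = 132 · 491 = 64810 N = 64.81 kN.

64.8 kN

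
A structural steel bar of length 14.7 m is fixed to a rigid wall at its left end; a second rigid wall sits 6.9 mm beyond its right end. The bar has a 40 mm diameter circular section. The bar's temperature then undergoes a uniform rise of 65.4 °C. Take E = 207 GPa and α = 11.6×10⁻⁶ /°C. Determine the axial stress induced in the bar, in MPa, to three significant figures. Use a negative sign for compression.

-59.9 MPa

Free thermal expansion αLΔT = 11.6e-6 · 14700 · 65.4 = 11.15 mm.
The walls engage after the gap closes; constrained expansion = 11.15 − 6.9 = 4.252 mm.
The walls impose strain ε = −(4.252)/14700 = -2.8925e-04; σ = Eε = 207000 · -2.8925e-04 = -59.88 MPa.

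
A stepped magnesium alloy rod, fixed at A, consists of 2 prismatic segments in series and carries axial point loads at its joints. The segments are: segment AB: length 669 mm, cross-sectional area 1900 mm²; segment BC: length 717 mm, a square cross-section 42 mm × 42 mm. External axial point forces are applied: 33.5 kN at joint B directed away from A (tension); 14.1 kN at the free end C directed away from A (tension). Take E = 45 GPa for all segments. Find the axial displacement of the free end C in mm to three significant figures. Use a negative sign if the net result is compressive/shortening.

0.500 mm

Internal axial forces (sectioning from the free end, tension +): N_BC = 14.1 kN, N_AB = 47.6 kN.
A_BC = 1764 mm².
δ_AB = 47600·669/(1900·45000) = 0.3724 mm
δ_BC = 14100·717/(1764·45000) = 0.1274 mm
δ = Σδ_i = 0.4998 mm.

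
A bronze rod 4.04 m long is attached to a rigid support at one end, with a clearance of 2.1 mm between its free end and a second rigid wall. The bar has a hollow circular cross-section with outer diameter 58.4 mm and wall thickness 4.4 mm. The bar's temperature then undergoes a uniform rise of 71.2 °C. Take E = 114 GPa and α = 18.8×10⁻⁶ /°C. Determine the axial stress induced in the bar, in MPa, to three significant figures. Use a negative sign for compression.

-93.3 MPa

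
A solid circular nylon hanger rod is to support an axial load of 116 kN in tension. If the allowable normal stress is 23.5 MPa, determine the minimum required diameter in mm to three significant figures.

79.3 mm

Required area A ≥ P/σ_allow = 116000/23.5 = 4936 mm².
For a solid circular section, d ≥ √(4A/π) = 79.28 mm.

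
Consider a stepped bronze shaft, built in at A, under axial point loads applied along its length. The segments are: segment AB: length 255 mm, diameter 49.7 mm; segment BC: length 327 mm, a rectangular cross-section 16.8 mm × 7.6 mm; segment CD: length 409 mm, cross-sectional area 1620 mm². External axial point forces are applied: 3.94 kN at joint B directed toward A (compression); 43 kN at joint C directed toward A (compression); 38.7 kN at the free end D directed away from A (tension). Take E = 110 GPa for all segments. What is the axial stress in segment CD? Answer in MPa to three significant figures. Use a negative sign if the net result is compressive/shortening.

23.9 MPa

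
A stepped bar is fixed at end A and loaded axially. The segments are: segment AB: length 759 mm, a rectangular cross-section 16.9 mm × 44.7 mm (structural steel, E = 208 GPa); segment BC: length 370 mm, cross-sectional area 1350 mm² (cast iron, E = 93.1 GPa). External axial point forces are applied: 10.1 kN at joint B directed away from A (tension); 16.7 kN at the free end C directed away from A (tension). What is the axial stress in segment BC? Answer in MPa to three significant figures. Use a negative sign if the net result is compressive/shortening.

12.4 MPa

Internal axial forces (sectioning from the free end, tension +): N_BC = 16.7 kN, N_AB = 26.8 kN.
σ_BC = N_BC/A_BC = 16700/1350 = 12.37 MPa.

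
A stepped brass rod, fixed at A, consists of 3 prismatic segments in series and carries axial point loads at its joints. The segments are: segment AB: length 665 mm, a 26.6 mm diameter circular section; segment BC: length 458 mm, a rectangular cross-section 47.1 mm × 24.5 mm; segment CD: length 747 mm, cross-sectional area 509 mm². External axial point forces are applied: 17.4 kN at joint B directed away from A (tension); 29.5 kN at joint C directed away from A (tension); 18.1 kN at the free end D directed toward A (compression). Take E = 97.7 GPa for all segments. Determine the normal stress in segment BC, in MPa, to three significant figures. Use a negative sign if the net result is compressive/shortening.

Internal axial forces (sectioning from the free end, tension +): N_CD = -18.1 kN, N_BC = 11.4 kN, N_AB = 28.8 kN.
A_BC = 1154 mm².
σ_BC = N_BC/A_BC = 11400/1154 = 9.879 MPa.

9.88 MPa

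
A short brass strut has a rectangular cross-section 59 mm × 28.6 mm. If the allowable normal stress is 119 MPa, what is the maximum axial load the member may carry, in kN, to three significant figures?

A = 1687 mm².
P_max = σ_allow · A = 119 · 1687 = 200800 N = 200.8 kN.

201 kN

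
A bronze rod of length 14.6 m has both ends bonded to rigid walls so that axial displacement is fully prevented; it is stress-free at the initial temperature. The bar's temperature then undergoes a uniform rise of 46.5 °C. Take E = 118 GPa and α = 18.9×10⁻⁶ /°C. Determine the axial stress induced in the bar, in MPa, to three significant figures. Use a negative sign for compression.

-104 MPa

Free thermal expansion αLΔT = 18.9e-6 · 14600 · 46.5 = 12.83 mm.
The walls impose strain ε = −(12.83)/14600 = -8.7885e-04; σ = Eε = 118000 · -8.7885e-04 = -103.7 MPa.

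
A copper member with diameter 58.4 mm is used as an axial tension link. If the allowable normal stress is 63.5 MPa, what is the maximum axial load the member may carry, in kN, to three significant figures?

A = 2679 mm².
P_max = σ_allow · A = 63.5 · 2679 = 170100 N = 170.1 kN.

170 kN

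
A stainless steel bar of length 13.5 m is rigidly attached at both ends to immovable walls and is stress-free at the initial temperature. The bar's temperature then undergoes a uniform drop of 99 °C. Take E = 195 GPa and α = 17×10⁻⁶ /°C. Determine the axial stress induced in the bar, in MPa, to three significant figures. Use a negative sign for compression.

Free thermal expansion αLΔT = 17e-6 · 13500 · -99 = -22.72 mm.
The walls impose strain ε = −(-22.72)/13500 = 1.6830e-03; σ = Eε = 195000 · 1.6830e-03 = 328.2 MPa.

328 MPa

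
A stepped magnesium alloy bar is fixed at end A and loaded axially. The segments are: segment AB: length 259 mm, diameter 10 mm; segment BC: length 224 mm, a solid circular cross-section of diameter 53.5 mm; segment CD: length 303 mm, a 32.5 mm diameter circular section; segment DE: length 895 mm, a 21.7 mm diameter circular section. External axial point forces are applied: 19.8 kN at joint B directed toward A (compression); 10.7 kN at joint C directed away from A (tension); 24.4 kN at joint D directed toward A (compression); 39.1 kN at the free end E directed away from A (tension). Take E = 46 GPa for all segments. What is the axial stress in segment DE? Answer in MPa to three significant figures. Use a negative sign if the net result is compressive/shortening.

106 MPa

Internal axial forces (sectioning from the free end, tension +): N_DE = 39.1 kN, N_CD = 14.7 kN, N_BC = 25.4 kN, N_AB = 5.6 kN.
A_DE = 369.8 mm².
σ_DE = N_DE/A_DE = 39100/369.8 = 105.7 MPa.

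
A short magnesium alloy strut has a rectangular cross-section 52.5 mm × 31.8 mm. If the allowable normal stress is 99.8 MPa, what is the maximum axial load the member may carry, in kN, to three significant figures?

A = 1670 mm².
P_max = σ_allow · A = 99.8 · 1670 = 166600 N = 166.6 kN.

167 kN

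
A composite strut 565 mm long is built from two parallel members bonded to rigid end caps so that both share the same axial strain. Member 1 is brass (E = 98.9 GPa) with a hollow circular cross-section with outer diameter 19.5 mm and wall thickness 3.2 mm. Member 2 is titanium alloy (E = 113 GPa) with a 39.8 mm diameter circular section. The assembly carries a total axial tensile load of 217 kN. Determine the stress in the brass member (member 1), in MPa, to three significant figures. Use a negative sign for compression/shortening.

A_1 = 163.9 mm².
A_2 = 1244 mm².
Equal strain + equilibrium ⇒ each member carries load in proportion to AE: A₁E₁ = 16210000 N, A₂E₂ = 140600000 N, ΣAE = 156800000 N.
σ₁ = P·E₁/ΣAE = 217000·98900/156800000 = 136.9 MPa.

137 MPa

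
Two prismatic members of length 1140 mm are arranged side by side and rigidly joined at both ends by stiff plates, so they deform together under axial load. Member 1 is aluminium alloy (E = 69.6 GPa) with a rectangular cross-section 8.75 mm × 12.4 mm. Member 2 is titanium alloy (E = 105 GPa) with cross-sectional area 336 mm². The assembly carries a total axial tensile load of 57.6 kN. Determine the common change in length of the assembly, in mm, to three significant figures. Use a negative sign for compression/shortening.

1.53 mm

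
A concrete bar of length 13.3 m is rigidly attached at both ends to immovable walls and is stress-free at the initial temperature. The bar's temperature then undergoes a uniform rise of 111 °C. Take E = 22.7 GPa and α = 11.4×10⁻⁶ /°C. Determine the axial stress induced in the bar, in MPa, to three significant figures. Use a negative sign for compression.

-28.7 MPa

Free thermal expansion αLΔT = 11.4e-6 · 13300 · 111 = 16.83 mm.
The walls impose strain ε = −(16.83)/13300 = -1.2654e-03; σ = Eε = 22700 · -1.2654e-03 = -28.72 MPa.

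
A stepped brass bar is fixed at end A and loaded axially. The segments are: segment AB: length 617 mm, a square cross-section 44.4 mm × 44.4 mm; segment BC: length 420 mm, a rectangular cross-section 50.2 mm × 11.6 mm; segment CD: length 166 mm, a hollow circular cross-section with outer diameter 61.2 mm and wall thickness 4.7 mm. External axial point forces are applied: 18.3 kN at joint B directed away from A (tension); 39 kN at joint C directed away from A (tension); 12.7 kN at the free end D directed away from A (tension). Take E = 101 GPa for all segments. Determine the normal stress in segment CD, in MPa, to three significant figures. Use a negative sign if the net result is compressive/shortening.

Internal axial forces (sectioning from the free end, tension +): N_CD = 12.7 kN, N_BC = 51.7 kN, N_AB = 70 kN.
A_CD = 834.2 mm².
σ_CD = N_CD/A_CD = 12700/834.2 = 15.22 MPa.

15.2 MPa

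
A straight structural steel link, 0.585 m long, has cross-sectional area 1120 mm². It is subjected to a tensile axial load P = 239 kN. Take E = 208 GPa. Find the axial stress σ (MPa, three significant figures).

213 MPa

σ = N/A = 239000/1120 = 213.4 MPa.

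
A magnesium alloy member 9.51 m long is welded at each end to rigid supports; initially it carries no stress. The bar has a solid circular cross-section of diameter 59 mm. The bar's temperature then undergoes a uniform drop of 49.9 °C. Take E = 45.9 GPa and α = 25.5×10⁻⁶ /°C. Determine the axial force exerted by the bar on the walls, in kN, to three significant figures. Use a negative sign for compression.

160 kN

Free thermal expansion αLΔT = 25.5e-6 · 9510 · -49.9 = -12.1 mm.
The walls impose strain ε = −(-12.1)/9510 = 1.2725e-03; σ = Eε = 45900 · 1.2725e-03 = 58.41 MPa.
Wall reaction R = σ·A = 58.41·2734 = 159700 N = 159.7 kN.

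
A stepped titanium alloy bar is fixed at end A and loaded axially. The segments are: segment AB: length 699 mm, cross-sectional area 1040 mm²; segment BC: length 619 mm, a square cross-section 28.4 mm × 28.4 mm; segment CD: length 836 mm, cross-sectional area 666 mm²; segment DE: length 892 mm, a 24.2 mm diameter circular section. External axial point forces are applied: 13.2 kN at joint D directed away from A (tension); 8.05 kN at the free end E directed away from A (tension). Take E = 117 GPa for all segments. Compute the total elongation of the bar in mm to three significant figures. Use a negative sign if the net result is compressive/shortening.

Internal axial forces (sectioning from the free end, tension +): N_DE = 8.05 kN, N_CD = 21.25 kN, N_BC = 21.25 kN, N_AB = 21.25 kN.
A_BC = 806.6 mm².
A_DE = 460 mm².
δ_AB = 21250·699/(1040·117000) = 0.1221 mm
δ_BC = 21250·619/(806.6·117000) = 0.1394 mm
δ_CD = 21250·836/(666·117000) = 0.228 mm
δ_DE = 8050·892/(460·117000) = 0.1334 mm
δ = Σδ_i = 0.6229 mm.

0.623 mm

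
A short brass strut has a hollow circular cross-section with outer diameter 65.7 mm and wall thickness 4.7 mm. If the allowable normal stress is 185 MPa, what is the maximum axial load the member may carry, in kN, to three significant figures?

A = 900.7 mm².
P_max = σ_allow · A = 185 · 900.7 = 166600 N = 166.6 kN.

167 kN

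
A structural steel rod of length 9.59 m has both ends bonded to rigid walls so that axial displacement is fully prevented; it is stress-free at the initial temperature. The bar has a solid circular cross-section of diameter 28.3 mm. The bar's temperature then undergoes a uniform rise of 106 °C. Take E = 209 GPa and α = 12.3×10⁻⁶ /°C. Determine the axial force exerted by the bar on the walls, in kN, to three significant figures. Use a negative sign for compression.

-171 kN

Free thermal expansion αLΔT = 12.3e-6 · 9590 · 106 = 12.5 mm.
The walls impose strain ε = −(12.5)/9590 = -1.3038e-03; σ = Eε = 209000 · -1.3038e-03 = -272.5 MPa.
Wall reaction R = σ·A = -272.5·629 = -171400 N = -171.4 kN.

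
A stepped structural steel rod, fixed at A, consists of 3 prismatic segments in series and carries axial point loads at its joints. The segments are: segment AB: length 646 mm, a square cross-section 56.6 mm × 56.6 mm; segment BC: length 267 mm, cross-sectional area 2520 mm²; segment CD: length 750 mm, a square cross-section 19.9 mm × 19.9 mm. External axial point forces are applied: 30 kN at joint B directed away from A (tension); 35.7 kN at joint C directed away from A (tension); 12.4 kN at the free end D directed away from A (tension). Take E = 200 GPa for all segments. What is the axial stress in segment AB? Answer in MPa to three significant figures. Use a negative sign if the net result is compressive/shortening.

Internal axial forces (sectioning from the free end, tension +): N_CD = 12.4 kN, N_BC = 48.1 kN, N_AB = 78.1 kN.
A_AB = 3204 mm².
σ_AB = N_AB/A_AB = 78100/3204 = 24.38 MPa.

24.4 MPa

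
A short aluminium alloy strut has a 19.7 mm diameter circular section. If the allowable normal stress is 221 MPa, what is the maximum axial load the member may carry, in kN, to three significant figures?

67.4 kN

A = 304.8 mm².
P_max = σ_allow · A = 221 · 304.8 = 67360 N = 67.36 kN.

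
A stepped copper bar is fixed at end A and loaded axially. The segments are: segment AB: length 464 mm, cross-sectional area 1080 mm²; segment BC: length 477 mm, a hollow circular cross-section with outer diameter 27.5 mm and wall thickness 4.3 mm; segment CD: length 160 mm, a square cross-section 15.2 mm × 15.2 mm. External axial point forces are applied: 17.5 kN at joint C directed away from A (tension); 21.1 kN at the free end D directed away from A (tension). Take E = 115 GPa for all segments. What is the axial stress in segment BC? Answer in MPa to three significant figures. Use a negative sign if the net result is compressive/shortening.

Internal axial forces (sectioning from the free end, tension +): N_CD = 21.1 kN, N_BC = 38.6 kN, N_AB = 38.6 kN.
A_BC = 313.4 mm².
σ_BC = N_BC/A_BC = 38600/313.4 = 123.2 MPa.

123 MPa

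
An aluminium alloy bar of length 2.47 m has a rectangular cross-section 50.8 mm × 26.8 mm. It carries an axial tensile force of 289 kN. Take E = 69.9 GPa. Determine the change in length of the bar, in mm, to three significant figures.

A = 1361 mm².
δ_mech = NL/(AE) = 289000·2470/(1361·69900) = 7.501 mm.

7.50 mm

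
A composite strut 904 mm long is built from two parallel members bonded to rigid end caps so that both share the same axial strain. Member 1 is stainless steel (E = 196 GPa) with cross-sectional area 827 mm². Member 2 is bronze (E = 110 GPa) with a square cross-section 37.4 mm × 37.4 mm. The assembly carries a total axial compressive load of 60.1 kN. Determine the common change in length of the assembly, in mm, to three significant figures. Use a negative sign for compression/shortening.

A_2 = 1399 mm².
Equal strain + equilibrium ⇒ each member carries load in proportion to AE: A₁E₁ = 162100000 N, A₂E₂ = 153900000 N, ΣAE = 316000000 N.
δ = PL/ΣAE = -60100·904/316000000 = -0.172 mm.

-0.172 mm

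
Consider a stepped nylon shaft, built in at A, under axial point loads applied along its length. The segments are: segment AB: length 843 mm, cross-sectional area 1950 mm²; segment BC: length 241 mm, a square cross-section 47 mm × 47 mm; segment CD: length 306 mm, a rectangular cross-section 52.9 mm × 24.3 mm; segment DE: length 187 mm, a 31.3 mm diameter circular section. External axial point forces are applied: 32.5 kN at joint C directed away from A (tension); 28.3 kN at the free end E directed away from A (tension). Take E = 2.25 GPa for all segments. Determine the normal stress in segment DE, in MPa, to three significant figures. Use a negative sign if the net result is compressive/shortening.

36.8 MPa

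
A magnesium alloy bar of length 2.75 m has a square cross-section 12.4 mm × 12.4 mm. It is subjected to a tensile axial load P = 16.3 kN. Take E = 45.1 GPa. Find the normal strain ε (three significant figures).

0.00235

A = 153.8 mm².
σ = N/A = 106 MPa; ε = σ/E = 106/45100 = 2.351e-03.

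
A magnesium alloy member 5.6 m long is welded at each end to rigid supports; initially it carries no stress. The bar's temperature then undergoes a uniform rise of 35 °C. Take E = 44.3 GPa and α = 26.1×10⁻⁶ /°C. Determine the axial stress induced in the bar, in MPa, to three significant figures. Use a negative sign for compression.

Free thermal expansion αLΔT = 26.1e-6 · 5600 · 35 = 5.116 mm.
The walls impose strain ε = −(5.116)/5600 = -9.1350e-04; σ = Eε = 44300 · -9.1350e-04 = -40.47 MPa.

-40.5 MPa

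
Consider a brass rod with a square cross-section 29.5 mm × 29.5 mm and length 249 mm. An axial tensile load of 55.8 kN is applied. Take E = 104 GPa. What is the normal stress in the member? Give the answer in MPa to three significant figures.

A = 870.2 mm².
σ = N/A = 55800/870.2 = 64.12 MPa.

64.1 MPa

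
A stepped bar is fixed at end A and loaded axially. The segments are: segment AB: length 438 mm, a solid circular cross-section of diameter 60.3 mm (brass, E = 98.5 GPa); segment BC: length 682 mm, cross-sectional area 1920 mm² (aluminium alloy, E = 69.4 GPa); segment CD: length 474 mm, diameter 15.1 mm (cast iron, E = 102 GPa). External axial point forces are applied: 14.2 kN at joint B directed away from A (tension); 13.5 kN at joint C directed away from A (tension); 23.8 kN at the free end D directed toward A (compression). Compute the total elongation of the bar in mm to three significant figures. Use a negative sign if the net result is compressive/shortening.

-0.664 mm

Internal axial forces (sectioning from the free end, tension +): N_CD = -23.8 kN, N_BC = -10.3 kN, N_AB = 3.9 kN.
A_AB = 2856 mm².
A_CD = 179.1 mm².
δ_AB = 3900·438/(2856·98500) = 0.006073 mm
δ_BC = -10300·682/(1920·69400) = -0.05272 mm
δ_CD = -23800·474/(179.1·102000) = -0.6176 mm
δ = Σδ_i = -0.6643 mm.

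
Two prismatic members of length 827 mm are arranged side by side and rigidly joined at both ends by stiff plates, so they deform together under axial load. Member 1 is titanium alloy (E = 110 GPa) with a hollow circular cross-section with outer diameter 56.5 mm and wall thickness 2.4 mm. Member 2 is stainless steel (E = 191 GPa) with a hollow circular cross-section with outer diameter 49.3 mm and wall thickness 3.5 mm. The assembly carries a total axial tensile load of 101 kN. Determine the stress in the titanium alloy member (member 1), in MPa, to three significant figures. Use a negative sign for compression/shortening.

78.8 MPa

A_1 = 407.9 mm².
A_2 = 503.6 mm².
Equal strain + equilibrium ⇒ each member carries load in proportion to AE: A₁E₁ = 44870000 N, A₂E₂ = 96190000 N, ΣAE = 141100000 N.
σ₁ = P·E₁/ΣAE = 101000·110000/141100000 = 78.76 MPa.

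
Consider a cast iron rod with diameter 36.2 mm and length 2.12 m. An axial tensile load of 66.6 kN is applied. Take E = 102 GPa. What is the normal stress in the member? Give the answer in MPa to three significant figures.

A = 1029 mm².
σ = N/A = 66600/1029 = 64.71 MPa.

64.7 MPa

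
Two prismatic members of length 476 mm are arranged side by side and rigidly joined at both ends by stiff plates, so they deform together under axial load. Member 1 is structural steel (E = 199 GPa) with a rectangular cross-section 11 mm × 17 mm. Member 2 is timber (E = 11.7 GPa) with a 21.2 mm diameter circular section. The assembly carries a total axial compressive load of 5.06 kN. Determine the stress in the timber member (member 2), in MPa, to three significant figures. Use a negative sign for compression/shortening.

A_1 = 187 mm².
A_2 = 353 mm².
Equal strain + equilibrium ⇒ each member carries load in proportion to AE: A₁E₁ = 37210000 N, A₂E₂ = 4130000 N, ΣAE = 41340000 N.
σ₂ = P·E₂/ΣAE = -5060·11700/41340000 = -1.432 MPa.

-1.43 MPa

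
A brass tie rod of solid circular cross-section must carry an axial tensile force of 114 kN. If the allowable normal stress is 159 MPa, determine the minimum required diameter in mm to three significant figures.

30.2 mm

Required area A ≥ P/σ_allow = 114000/159 = 717 mm².
For a solid circular section, d ≥ √(4A/π) = 30.21 mm.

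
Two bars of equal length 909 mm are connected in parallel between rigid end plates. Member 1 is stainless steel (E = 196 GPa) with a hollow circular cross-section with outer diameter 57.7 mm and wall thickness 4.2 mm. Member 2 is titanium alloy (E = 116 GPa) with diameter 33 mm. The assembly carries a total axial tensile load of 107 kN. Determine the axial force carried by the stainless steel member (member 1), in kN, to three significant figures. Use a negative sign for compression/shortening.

62.3 kN

A_1 = 705.9 mm².
A_2 = 855.3 mm².
Equal strain + equilibrium ⇒ each member carries load in proportion to AE: A₁E₁ = 138400000 N, A₂E₂ = 99210000 N, ΣAE = 237600000 N.
F₁ = P·A₁E₁/ΣAE = 107000·138400000/237600000 = 62320 N.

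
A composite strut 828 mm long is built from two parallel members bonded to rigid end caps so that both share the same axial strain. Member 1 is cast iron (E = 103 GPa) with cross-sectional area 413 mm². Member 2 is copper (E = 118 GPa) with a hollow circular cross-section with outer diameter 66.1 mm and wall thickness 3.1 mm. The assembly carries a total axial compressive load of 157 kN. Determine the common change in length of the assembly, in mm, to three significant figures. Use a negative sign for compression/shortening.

A_2 = 613.6 mm².
Equal strain + equilibrium ⇒ each member carries load in proportion to AE: A₁E₁ = 42540000 N, A₂E₂ = 72400000 N, ΣAE = 114900000 N.
δ = PL/ΣAE = -157000·828/114900000 = -1.131 mm.

-1.13 mm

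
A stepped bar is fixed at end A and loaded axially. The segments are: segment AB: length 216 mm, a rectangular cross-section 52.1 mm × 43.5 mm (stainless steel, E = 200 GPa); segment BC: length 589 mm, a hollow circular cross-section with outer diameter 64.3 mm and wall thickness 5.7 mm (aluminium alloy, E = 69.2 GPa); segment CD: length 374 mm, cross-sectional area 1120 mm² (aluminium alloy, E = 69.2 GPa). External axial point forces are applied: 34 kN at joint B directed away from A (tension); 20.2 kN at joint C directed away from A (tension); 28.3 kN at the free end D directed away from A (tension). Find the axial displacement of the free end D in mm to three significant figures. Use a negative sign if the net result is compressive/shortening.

0.569 mm

Internal axial forces (sectioning from the free end, tension +): N_CD = 28.3 kN, N_BC = 48.5 kN, N_AB = 82.5 kN.
A_AB = 2266 mm².
A_BC = 1049 mm².
δ_AB = 82500·216/(2266·200000) = 0.03931 mm
δ_BC = 48500·589/(1049·69200) = 0.3934 mm
δ_CD = 28300·374/(1120·69200) = 0.1366 mm
δ = Σδ_i = 0.5693 mm.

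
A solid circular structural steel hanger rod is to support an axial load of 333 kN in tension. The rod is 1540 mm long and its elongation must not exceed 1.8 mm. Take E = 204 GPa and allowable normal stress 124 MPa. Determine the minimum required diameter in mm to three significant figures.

Required area A ≥ P/σ_allow = 333000/124 = 2685 mm².
For a solid circular section, d ≥ √(4A/π) = 58.47 mm.
Elongation limit: A ≥ PL/(Eδ_allow) = 333000·1540/(204000·1.8) = 1397 mm² ⇒ d ≥ 42.17 mm.
The stress limit governs.

58.5 mm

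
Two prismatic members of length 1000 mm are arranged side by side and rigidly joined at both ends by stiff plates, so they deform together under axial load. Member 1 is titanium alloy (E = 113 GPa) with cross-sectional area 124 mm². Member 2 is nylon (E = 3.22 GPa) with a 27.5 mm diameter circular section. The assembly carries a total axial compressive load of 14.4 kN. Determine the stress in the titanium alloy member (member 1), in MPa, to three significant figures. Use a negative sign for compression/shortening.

-102 MPa

A_2 = 594 mm².
Equal strain + equilibrium ⇒ each member carries load in proportion to AE: A₁E₁ = 14010000 N, A₂E₂ = 1913000 N, ΣAE = 15920000 N.
σ₁ = P·E₁/ΣAE = -14400·113000/15920000 = -102.2 MPa.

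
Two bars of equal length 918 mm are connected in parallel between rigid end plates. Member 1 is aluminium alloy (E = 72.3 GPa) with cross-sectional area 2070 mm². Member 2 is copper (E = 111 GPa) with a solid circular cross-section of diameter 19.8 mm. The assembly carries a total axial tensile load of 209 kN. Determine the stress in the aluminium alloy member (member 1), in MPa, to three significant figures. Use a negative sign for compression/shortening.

82.2 MPa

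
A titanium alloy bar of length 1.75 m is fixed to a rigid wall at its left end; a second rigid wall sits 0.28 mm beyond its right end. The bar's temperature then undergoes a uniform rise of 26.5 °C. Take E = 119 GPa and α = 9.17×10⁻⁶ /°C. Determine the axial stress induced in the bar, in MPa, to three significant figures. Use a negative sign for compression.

Free thermal expansion αLΔT = 9.17e-6 · 1750 · 26.5 = 0.4253 mm.
The walls engage after the gap closes; constrained expansion = 0.4253 − 0.28 = 0.1453 mm.
The walls impose strain ε = −(0.1453)/1750 = -8.3005e-05; σ = Eε = 119000 · -8.3005e-05 = -9.878 MPa.

-9.88 MPa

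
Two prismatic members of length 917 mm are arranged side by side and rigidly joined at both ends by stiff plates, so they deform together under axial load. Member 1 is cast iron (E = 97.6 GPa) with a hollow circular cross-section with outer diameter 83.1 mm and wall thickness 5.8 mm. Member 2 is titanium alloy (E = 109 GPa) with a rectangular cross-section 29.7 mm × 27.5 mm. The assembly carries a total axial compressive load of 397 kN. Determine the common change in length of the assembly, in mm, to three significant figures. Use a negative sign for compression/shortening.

-1.61 mm

A_1 = 1409 mm².
A_2 = 816.8 mm².
Equal strain + equilibrium ⇒ each member carries load in proportion to AE: A₁E₁ = 137500000 N, A₂E₂ = 89030000 N, ΣAE = 226500000 N.
δ = PL/ΣAE = -397000·917/226500000 = -1.607 mm.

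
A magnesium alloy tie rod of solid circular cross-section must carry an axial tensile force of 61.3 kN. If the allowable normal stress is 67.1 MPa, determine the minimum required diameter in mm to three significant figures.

Required area A ≥ P/σ_allow = 61300/67.1 = 913.6 mm².
For a solid circular section, d ≥ √(4A/π) = 34.11 mm.

34.1 mm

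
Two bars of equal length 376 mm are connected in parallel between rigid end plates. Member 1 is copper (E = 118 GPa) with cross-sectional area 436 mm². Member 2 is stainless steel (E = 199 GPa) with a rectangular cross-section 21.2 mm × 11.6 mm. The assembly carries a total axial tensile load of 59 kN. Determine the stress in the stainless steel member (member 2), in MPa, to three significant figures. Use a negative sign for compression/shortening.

117 MPa

A_2 = 245.9 mm².
Equal strain + equilibrium ⇒ each member carries load in proportion to AE: A₁E₁ = 51450000 N, A₂E₂ = 48940000 N, ΣAE = 100400000 N.
σ₂ = P·E₂/ΣAE = 59000·199000/100400000 = 117 MPa.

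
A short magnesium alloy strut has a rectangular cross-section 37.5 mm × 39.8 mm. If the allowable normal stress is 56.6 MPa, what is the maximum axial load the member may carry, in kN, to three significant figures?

A = 1492 mm².
P_max = σ_allow · A = 56.6 · 1492 = 84480 N = 84.48 kN.

84.5 kN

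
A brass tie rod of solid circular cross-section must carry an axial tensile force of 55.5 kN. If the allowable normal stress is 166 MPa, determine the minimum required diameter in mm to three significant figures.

20.6 mm

Required area A ≥ P/σ_allow = 55500/166 = 334.3 mm².
For a solid circular section, d ≥ √(4A/π) = 20.63 mm.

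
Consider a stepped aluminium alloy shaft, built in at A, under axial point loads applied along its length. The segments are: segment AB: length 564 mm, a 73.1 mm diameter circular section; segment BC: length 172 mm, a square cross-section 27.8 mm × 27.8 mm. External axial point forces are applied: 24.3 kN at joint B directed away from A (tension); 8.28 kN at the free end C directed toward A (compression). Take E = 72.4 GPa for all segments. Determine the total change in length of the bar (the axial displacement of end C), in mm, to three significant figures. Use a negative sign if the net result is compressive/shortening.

0.00428 mm

Internal axial forces (sectioning from the free end, tension +): N_BC = -8.28 kN, N_AB = 16.02 kN.
A_AB = 4197 mm².
A_BC = 772.8 mm².
δ_AB = 16020·564/(4197·72400) = 0.02974 mm
δ_BC = -8280·172/(772.8·72400) = -0.02545 mm
δ = Σδ_i = 0.004283 mm.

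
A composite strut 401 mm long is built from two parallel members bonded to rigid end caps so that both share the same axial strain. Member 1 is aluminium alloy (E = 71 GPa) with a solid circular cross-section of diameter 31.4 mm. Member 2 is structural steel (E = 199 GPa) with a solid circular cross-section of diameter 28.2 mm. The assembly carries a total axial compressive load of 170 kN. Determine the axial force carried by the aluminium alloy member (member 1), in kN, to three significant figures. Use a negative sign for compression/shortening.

-52.1 kN

A_1 = 774.4 mm².
A_2 = 624.6 mm².
Equal strain + equilibrium ⇒ each member carries load in proportion to AE: A₁E₁ = 54980000 N, A₂E₂ = 124300000 N, ΣAE = 179300000 N.
F₁ = P·A₁E₁/ΣAE = -170000·54980000/179300000 = -52140 N.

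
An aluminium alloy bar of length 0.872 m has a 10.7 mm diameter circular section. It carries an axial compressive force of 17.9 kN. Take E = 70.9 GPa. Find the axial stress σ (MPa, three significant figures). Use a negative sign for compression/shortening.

A = 89.92 mm².
σ = N/A = -17900/89.92 = -199.1 MPa.

-199 MPa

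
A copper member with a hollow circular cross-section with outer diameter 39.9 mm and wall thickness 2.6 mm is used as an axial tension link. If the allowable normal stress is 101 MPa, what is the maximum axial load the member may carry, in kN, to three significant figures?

30.8 kN

A = 304.7 mm².
P_max = σ_allow · A = 101 · 304.7 = 30770 N = 30.77 kN.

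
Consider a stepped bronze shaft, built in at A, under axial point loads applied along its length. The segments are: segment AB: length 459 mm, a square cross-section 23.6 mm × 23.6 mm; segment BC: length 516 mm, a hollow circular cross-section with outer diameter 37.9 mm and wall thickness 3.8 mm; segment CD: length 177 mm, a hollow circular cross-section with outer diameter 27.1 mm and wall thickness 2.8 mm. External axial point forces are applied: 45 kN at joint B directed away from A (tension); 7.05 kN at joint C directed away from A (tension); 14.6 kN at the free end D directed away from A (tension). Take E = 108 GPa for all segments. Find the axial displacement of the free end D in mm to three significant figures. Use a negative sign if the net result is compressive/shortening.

Internal axial forces (sectioning from the free end, tension +): N_CD = 14.6 kN, N_BC = 21.65 kN, N_AB = 66.65 kN.
A_AB = 557 mm².
A_BC = 407.1 mm².
A_CD = 213.8 mm².
δ_AB = 66650·459/(557·108000) = 0.5086 mm
δ_BC = 21650·516/(407.1·108000) = 0.2541 mm
δ_CD = 14600·177/(213.8·108000) = 0.1119 mm
δ = Σδ_i = 0.8746 mm.

0.875 mm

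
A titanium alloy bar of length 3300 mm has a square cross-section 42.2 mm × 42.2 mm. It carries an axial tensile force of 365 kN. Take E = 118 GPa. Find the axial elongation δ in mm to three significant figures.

5.73 mm

A = 1781 mm².
δ_mech = NL/(AE) = 365000·3300/(1781·118000) = 5.732 mm.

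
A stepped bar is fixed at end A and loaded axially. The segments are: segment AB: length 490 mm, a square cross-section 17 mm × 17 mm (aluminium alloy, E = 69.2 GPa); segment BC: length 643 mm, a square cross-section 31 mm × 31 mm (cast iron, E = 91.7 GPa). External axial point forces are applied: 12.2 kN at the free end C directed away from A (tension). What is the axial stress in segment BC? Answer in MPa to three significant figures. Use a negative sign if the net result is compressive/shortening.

12.7 MPa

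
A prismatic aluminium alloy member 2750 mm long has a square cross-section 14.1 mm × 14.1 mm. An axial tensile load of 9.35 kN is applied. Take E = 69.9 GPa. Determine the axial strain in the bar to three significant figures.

6.73e-04

A = 198.8 mm².
σ = N/A = 47.03 MPa; ε = σ/E = 47.03/69900 = 6.728e-04.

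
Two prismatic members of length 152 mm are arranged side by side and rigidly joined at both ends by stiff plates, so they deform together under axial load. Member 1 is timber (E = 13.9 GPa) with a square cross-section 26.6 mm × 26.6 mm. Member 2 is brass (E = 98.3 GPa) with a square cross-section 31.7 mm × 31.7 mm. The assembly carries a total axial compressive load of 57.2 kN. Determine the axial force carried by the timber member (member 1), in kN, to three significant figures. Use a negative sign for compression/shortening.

-5.18 kN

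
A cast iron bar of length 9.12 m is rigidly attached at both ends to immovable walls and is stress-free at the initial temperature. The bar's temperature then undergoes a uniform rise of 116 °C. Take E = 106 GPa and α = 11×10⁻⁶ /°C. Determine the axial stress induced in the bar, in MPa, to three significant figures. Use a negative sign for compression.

Free thermal expansion αLΔT = 11e-6 · 9120 · 116 = 11.64 mm.
The walls impose strain ε = −(11.64)/9120 = -1.2760e-03; σ = Eε = 106000 · -1.2760e-03 = -135.3 MPa.

-135 MPa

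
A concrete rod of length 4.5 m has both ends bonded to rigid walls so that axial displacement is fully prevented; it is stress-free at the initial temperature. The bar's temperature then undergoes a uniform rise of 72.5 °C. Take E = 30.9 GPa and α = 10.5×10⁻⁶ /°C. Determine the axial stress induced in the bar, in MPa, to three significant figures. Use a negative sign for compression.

-23.5 MPa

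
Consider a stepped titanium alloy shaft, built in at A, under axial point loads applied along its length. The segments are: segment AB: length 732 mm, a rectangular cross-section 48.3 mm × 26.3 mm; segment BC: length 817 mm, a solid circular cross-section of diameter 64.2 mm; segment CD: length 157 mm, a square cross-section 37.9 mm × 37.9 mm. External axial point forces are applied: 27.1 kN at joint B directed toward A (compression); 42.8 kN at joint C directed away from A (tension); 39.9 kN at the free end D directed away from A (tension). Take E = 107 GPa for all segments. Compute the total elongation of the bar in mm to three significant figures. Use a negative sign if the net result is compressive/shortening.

0.535 mm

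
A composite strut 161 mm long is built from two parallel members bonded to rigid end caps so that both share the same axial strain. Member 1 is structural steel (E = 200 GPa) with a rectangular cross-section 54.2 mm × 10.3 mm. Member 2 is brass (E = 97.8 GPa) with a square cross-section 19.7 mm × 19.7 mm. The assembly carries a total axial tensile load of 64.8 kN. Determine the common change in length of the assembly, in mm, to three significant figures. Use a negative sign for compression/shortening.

A_1 = 558.3 mm².
A_2 = 388.1 mm².
Equal strain + equilibrium ⇒ each member carries load in proportion to AE: A₁E₁ = 111700000 N, A₂E₂ = 37960000 N, ΣAE = 149600000 N.
δ = PL/ΣAE = 64800·161/149600000 = 0.06973 mm.

0.0697 mm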